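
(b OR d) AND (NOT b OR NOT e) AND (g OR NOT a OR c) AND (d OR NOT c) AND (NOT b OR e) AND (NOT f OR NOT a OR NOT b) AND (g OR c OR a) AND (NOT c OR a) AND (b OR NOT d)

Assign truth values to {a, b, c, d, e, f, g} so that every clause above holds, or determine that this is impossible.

UNSATISFIABLE

Branch on b: set b = true.
Unit clause (NOT e) forces e = false.
That conflicts with the unit clause (e).
Backtrack on b: now try b = false.
Unit clause (d) forces d = true.
That conflicts with the unit clause (NOT d).
Either choice for b ends in contradiction.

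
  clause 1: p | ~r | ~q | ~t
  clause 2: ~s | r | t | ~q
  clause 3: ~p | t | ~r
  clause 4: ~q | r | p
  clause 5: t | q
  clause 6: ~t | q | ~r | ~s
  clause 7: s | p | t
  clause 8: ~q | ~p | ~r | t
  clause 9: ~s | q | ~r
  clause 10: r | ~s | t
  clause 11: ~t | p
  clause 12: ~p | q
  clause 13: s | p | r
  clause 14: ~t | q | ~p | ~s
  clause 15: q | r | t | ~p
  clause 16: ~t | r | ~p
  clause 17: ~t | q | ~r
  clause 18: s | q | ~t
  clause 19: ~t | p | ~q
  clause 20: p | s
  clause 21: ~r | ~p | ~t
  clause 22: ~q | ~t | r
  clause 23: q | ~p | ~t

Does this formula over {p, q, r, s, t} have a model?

Yes

Branch on t: set t = 0.
From the singleton clause (q), q = 1.
Branch on s: set s = 1.
From the singleton clause (r), r = 1.
From the singleton clause (~p), p = 0.
Every clause now holds.
A satisfying assignment: p ↦ 0,  q ↦ 1,  r ↦ 1,  s ↦ 1,  t ↦ 0.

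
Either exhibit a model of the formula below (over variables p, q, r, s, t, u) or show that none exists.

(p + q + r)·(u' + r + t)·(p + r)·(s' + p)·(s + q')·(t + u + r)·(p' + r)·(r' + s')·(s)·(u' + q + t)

From the singleton clause (s), s = 1.
From the singleton clause (p), p = 1.
From the singleton clause (r), r = 1.
But (r') is also a unit clause — contradiction.

UNSATISFIABLE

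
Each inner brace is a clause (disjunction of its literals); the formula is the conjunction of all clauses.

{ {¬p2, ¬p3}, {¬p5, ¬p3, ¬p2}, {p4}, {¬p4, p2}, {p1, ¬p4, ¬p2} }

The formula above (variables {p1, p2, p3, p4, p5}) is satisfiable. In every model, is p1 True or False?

Suppose p1 = False.
From the singleton clause (p4), p4 = True.
From the singleton clause (p2), p2 = True.
Now (¬p2) is unsatisfied and unit — conflict.
So every satisfying assignment has p1 = True.

True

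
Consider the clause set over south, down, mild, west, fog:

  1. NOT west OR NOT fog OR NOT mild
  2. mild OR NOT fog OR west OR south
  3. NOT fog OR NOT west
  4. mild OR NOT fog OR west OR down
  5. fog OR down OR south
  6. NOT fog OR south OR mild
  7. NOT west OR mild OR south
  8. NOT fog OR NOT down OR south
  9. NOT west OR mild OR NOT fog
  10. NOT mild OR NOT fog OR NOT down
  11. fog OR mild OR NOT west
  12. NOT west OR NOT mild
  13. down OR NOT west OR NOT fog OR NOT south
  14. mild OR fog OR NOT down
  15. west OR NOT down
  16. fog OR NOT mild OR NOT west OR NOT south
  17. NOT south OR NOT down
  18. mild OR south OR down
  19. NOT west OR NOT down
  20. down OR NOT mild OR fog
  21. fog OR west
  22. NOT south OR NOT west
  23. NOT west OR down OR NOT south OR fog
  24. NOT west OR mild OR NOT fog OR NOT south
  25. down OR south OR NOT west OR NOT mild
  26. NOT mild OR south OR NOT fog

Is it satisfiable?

Try fog = true.
(NOT west) alone gives west = false.
(NOT down) alone gives down = false.
(mild) alone gives mild = true.
(south) alone gives south = true.
All clauses are satisfied.
A satisfying assignment: south: true,  down: false,  mild: true,  west: false,  fog: true.

Yes, satisfiable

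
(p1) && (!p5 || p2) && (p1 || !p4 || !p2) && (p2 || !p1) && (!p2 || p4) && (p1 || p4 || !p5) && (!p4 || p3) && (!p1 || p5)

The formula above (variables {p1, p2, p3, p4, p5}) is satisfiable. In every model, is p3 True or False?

True

Suppose p3 = false.
Unit clause (p1) forces p1 = true.
Unit clause (p2) forces p2 = true.
Unit clause (p4) forces p4 = true.
That conflicts with the unit clause (!p4).
So every satisfying assignment has p3 = True.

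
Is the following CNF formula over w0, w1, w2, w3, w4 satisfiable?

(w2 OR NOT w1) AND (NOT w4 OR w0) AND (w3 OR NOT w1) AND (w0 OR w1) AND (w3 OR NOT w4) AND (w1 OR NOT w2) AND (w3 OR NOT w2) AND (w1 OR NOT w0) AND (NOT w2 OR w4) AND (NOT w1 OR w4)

Yes

Suppose w2 = true.
From the singleton clause (w1), w1 = true.
From the singleton clause (w3), w3 = true.
From the singleton clause (w4), w4 = true.
From the singleton clause (w0), w0 = true.
Every clause now holds.
A satisfying assignment: w0: true,  w1: true,  w2: true,  w3: true,  w4: true.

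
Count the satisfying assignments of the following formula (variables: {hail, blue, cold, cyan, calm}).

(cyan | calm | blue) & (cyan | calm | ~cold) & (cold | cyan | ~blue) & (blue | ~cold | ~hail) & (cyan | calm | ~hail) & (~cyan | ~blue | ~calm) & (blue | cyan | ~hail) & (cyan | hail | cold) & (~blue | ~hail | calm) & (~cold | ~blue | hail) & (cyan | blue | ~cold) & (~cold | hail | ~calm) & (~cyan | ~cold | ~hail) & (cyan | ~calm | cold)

7

There are 2^5 = 32 truth assignments over (hail, blue, cold, cyan, calm).
Split on cold. With cold = 1, the clauses containing cold are satisfied and ~cold drops from the rest; 2 of the 2^4 = 16 assignments to the other variables satisfy what remains.
With cold = 0, by the same count on the reduced clause set, 5 assignments work.
Total: 2 + 5 = 7.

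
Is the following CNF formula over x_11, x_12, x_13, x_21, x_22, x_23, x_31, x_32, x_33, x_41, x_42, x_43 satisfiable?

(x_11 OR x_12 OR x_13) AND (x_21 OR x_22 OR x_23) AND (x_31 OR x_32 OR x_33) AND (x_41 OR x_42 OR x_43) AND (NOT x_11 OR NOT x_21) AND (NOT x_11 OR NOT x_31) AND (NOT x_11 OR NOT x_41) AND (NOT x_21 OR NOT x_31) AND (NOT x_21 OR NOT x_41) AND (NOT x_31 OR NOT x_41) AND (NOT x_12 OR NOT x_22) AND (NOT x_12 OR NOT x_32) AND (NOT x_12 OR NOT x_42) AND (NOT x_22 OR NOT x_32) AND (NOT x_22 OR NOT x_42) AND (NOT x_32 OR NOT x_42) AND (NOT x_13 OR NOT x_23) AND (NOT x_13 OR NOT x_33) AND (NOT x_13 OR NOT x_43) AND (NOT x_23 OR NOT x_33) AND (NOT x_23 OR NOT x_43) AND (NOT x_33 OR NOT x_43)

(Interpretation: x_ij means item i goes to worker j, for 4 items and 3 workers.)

Unsatisfiable

Case x_11 = false:
Case x_12 = true:
Unit clause (NOT x_22) forces x_22 = false.
Unit clause (NOT x_32) forces x_32 = false.
Unit clause (NOT x_42) forces x_42 = false.
Case x_21 = true:
Unit clause (NOT x_31) forces x_31 = false.
Unit clause (x_33) forces x_33 = true.
Unit clause (NOT x_41) forces x_41 = false.
Unit clause (x_43) forces x_43 = true.
But (NOT x_43) is also a unit clause — contradiction.
Undo x_21 and try x_21 = false.
Unit clause (x_23) forces x_23 = true.
Unit clause (NOT x_13) forces x_13 = false.
Unit clause (NOT x_33) forces x_33 = false.
Unit clause (x_31) forces x_31 = true.
Unit clause (NOT x_41) forces x_41 = false.
Unit clause (x_43) forces x_43 = true.
But (NOT x_43) is also a unit clause — contradiction.
Both values of x_21 lead to a conflict.
Undo x_12 and try x_12 = false.
Unit clause (x_13) forces x_13 = true.
Unit clause (NOT x_23) forces x_23 = false.
Unit clause (NOT x_33) forces x_33 = false.
Unit clause (NOT x_43) forces x_43 = false.
Case x_21 = true:
Unit clause (NOT x_31) forces x_31 = false.
Unit clause (x_32) forces x_32 = true.
Unit clause (NOT x_41) forces x_41 = false.
Unit clause (x_42) forces x_42 = true.
But (NOT x_42) is also a unit clause — contradiction.
Undo x_21 and try x_21 = false.
Unit clause (x_22) forces x_22 = true.
Unit clause (NOT x_32) forces x_32 = false.
Unit clause (x_31) forces x_31 = true.
Unit clause (NOT x_41) forces x_41 = false.
Unit clause (x_42) forces x_42 = true.
But (NOT x_42) is also a unit clause — contradiction.
Both values of x_21 lead to a conflict.
Both values of x_12 lead to a conflict.
Undo x_11 and try x_11 = true.
Unit clause (NOT x_21) forces x_21 = false.
Unit clause (NOT x_31) forces x_31 = false.
Unit clause (NOT x_41) forces x_41 = false.
Case x_22 = true:
Unit clause (NOT x_12) forces x_12 = false.
Unit clause (NOT x_32) forces x_32 = false.
Unit clause (x_33) forces x_33 = true.
Unit clause (NOT x_42) forces x_42 = false.
Unit clause (x_43) forces x_43 = true.
But (NOT x_43) is also a unit clause — contradiction.
Undo x_22 and try x_22 = false.
Unit clause (x_23) forces x_23 = true.
Unit clause (NOT x_13) forces x_13 = false.
Unit clause (NOT x_33) forces x_33 = false.
Unit clause (x_32) forces x_32 = true.
Unit clause (NOT x_12) forces x_12 = false.
Unit clause (NOT x_42) forces x_42 = false.
Unit clause (x_43) forces x_43 = true.
But (NOT x_43) is also a unit clause — contradiction.
Both values of x_22 lead to a conflict.
Both values of x_11 lead to a conflict.
No assignment satisfies every clause.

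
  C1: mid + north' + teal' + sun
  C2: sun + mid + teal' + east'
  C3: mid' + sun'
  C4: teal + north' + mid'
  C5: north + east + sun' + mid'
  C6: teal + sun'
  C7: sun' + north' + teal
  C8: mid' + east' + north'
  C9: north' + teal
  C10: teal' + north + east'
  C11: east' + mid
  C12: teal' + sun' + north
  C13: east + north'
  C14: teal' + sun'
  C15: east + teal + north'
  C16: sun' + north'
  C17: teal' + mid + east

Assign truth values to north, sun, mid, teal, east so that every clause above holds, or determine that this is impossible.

north ↦ 0; sun ↦ 0; mid ↦ 1; teal ↦ 0; east ↦ 0

Try mid = 1.
The clause (sun') is unit, so sun = 0.
Try teal = 0.
The clause (north') is unit, so north = 0.
Every clause is now satisfied; east is unconstrained.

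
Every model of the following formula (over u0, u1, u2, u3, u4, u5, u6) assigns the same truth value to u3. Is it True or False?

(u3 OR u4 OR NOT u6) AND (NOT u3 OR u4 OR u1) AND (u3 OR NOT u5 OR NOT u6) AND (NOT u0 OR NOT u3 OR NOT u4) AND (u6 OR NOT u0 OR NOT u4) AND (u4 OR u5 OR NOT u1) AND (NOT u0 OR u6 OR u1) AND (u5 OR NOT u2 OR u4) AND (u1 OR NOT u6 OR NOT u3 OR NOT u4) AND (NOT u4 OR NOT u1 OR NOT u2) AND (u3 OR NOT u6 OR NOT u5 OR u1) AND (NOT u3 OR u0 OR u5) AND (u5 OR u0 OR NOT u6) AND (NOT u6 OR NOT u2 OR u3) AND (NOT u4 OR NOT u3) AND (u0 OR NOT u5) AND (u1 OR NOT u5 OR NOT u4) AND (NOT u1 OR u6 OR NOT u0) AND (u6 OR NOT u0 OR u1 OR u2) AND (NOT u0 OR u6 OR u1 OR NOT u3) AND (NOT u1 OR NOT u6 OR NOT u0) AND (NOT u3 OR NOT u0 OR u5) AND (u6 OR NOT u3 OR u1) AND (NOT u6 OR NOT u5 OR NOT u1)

False

Suppose u3 = true.
The clause (NOT u4) is unit, so u4 = false.
The clause (u1) is unit, so u1 = true.
The clause (u5) is unit, so u5 = true.
The clause (u0) is unit, so u0 = true.
The clause (u6) is unit, so u6 = true.
But (NOT u6) is also a unit clause — contradiction.
So every satisfying assignment has u3 = False.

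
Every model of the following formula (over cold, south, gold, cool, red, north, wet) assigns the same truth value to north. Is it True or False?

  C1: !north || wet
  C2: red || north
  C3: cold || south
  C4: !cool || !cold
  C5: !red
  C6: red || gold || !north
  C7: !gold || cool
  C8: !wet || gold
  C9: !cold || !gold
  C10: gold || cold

Suppose north = false.
From the singleton clause (red), red = true.
Now (!red) is unsatisfied and unit — conflict.
So every satisfying assignment has north = True.

True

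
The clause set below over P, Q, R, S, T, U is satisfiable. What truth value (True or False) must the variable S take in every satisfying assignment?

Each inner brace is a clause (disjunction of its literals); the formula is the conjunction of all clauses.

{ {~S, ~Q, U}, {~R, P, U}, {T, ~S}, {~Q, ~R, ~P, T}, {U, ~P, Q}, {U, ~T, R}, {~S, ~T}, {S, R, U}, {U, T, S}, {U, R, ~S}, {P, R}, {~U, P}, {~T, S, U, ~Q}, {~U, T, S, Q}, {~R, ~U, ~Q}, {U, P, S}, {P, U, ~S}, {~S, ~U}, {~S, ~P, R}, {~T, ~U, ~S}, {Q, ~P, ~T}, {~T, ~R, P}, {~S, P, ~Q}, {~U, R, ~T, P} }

Suppose S = 1.
From the singleton clause (T), T = 1.
That conflicts with the unit clause (~T).
So every satisfying assignment has S = False.

False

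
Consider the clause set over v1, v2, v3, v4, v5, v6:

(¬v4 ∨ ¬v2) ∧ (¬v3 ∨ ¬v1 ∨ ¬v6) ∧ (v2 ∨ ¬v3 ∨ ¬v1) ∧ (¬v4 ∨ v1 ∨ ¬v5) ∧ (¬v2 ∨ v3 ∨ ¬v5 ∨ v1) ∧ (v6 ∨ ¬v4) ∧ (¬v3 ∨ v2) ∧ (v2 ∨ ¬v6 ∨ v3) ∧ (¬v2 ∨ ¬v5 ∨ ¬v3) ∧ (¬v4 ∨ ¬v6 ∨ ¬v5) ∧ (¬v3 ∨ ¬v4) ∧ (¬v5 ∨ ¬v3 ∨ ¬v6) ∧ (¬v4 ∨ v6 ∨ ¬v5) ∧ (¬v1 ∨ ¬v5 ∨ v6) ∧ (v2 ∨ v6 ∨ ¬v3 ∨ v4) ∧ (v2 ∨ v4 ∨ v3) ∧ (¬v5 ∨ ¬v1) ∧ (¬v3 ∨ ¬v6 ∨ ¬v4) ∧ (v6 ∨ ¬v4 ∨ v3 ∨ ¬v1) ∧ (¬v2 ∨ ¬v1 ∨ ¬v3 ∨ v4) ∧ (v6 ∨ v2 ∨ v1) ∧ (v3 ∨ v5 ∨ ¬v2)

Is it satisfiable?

Yes, satisfiable

Try v4 = False.
Try v3 = True.
(v2) alone gives v2 = True.
(¬v5) alone gives v5 = False.
(¬v1) alone gives v1 = False.
No clause remains; v6 is free.
A satisfying assignment: v1=False,  v2=True,  v3=True,  v4=False,  v5=False,  v6=True.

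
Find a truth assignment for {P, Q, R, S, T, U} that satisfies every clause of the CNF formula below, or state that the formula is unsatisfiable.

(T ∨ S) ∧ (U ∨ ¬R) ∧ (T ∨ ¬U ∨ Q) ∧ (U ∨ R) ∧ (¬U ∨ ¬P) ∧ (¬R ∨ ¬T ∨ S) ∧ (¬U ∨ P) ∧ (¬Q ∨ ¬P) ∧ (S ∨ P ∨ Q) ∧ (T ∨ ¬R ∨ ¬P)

UNSATISFIABLE

Branch on T: set T = True.
Branch on U: set U = True.
Unit clause (¬P) forces P = False.
Now (P) is unsatisfied and unit — conflict.
So U must be the other value — set U = False.
Unit clause (¬R) forces R = False.
Now (R) is unsatisfied and unit — conflict.
Both values of U lead to a conflict.
So T must be the other value — set T = False.
Unit clause (S) forces S = True.
Branch on U: set U = True.
Unit clause (Q) forces Q = True.
Unit clause (¬P) forces P = False.
Now (P) is unsatisfied and unit — conflict.
So U must be the other value — set U = False.
Unit clause (¬R) forces R = False.
Now (R) is unsatisfied and unit — conflict.
Both values of U lead to a conflict.
Both values of T lead to a conflict.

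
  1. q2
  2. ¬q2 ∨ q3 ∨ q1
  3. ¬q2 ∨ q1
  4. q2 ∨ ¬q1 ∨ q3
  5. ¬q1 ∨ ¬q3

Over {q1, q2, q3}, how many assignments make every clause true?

There are 2^3 = 8 truth assignments over (q1, q2, q3).
Split on q3. With q3 = True, the clauses containing q3 are satisfied and ¬q3 drops from the rest; 0 of the 2^2 = 4 assignments to the other variables satisfy what remains.
With q3 = False, by the same count on the reduced clause set, 1 assignment works.
(One model: q1=T, q2=T, q3=F.)
Total: 0 + 1 = 1.

1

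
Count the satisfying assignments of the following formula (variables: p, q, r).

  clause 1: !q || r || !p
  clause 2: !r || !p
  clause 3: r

2

There are 2^3 = 8 truth assignments over (p, q, r).
Split on q. With q = true, the clauses containing q are satisfied and !q drops from the rest; 1 of the 2^2 = 4 assignments to the other variables satisfy what remains.
With q = false, by the same count on the reduced clause set, 1 assignment works.
(One model: p=F, q=F, r=T.)
Total: 1 + 1 = 2.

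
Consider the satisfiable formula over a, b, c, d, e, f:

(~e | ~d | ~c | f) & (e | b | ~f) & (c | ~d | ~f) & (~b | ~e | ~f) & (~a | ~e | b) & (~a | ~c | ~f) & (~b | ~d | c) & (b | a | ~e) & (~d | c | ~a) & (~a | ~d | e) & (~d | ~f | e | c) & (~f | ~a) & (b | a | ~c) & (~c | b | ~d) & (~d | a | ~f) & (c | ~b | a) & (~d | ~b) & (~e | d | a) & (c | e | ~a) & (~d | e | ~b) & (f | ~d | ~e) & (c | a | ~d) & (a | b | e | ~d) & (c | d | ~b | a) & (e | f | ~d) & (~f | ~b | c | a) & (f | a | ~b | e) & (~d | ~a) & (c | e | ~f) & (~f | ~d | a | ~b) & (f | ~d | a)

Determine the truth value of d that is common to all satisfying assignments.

Suppose d = 1.
From the singleton clause (~b), b = 0.
From the singleton clause (~c), c = 0.
From the singleton clause (~f), f = 0.
From the singleton clause (~a), a = 0.
That conflicts with the unit clause (a).
So every satisfying assignment has d = False.

False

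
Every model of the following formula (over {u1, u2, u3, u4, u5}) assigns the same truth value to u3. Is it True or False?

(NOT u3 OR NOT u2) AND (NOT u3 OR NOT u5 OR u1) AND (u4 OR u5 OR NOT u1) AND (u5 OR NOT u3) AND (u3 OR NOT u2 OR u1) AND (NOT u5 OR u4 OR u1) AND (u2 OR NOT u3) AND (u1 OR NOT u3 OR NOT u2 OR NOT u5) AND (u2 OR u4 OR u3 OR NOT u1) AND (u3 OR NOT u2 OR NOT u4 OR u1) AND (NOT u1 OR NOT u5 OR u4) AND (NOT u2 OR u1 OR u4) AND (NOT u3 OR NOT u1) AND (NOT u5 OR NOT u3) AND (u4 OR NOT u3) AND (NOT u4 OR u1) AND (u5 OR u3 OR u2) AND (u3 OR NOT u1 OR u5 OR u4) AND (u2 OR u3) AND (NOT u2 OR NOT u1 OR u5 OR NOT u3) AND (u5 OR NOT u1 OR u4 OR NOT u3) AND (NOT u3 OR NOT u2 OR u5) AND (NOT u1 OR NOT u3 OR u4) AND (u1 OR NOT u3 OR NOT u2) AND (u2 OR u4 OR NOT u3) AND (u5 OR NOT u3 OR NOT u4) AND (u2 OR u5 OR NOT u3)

Suppose u3 = true.
Unit clause (NOT u2) forces u2 = false.
But (u2) is also a unit clause — contradiction.
So every satisfying assignment has u3 = False.

False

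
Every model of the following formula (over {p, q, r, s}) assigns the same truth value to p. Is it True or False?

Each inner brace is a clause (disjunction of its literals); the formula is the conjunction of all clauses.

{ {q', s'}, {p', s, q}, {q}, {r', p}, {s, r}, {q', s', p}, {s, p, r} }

Suppose p = 0.
The clause (q) is unit, so q = 1.
The clause (s') is unit, so s = 0.
The clause (r') is unit, so r = 0.
Now (r) is unsatisfied and unit — conflict.
So every satisfying assignment has p = True.

True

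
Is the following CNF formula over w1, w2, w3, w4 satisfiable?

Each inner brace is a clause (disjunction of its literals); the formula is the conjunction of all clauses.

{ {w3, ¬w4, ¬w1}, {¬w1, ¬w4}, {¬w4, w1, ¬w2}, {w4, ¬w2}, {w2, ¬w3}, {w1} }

Yes, satisfiable

The clause (w1) is unit, so w1 = True.
The clause (¬w4) is unit, so w4 = False.
The clause (¬w2) is unit, so w2 = False.
The clause (¬w3) is unit, so w3 = False.
This assignment satisfies each clause.
A satisfying assignment: w1=True, w2=False, w3=False, w4=False.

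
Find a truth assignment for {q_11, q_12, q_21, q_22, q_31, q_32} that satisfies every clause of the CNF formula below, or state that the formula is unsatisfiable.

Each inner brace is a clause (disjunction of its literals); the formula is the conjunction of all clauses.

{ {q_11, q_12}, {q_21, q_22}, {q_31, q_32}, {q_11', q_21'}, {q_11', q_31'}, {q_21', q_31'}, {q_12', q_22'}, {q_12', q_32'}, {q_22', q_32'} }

Branch on q_11: set q_11 = 1.
(q_21') alone gives q_21 = 0.
(q_22) alone gives q_22 = 1.
(q_31') alone gives q_31 = 0.
(q_32) alone gives q_32 = 1.
That conflicts with the unit clause (q_32').
Backtrack on q_11: now try q_11 = 0.
(q_12) alone gives q_12 = 1.
(q_22') alone gives q_22 = 0.
(q_21) alone gives q_21 = 1.
(q_31') alone gives q_31 = 0.
(q_32) alone gives q_32 = 1.
That conflicts with the unit clause (q_32').
Either choice for q_11 ends in contradiction.

UNSATISFIABLE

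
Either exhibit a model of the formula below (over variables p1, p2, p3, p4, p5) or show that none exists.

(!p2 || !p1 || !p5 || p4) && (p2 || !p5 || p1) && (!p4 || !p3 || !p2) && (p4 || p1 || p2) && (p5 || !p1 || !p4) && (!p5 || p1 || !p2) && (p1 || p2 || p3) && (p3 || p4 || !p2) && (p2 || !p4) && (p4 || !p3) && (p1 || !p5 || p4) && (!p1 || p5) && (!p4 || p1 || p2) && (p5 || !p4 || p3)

p1: true,  p2: false,  p3: false,  p4: false,  p5: true

Try p2 = false.
(!p4) alone gives p4 = false.
(p1) alone gives p1 = true.
(!p3) alone gives p3 = false.
(p5) alone gives p5 = true.
Every clause now holds.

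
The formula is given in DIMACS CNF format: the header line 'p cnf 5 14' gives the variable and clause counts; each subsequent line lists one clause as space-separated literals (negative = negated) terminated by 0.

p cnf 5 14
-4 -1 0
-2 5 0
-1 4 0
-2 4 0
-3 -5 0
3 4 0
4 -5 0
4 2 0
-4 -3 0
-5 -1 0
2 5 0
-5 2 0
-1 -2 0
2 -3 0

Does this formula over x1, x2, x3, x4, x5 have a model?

Case x4 = True:
Unit clause (¬x1) forces x1 = False.
Unit clause (¬x3) forces x3 = False.
Case x2 = True:
Unit clause (x5) forces x5 = True.
All clauses are satisfied.
A satisfying assignment: x1=False; x2=True; x3=False; x4=True; x5=True.

Yes, satisfiable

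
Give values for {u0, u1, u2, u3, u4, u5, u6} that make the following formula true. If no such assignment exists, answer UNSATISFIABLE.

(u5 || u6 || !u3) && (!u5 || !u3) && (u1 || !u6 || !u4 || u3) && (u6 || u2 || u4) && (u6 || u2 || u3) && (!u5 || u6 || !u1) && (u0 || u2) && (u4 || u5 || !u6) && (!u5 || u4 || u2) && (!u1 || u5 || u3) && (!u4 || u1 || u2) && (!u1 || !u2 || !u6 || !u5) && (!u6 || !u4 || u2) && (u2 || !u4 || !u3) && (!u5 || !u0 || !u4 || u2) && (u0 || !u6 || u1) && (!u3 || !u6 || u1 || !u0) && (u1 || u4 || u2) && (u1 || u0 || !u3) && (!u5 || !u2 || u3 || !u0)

u0: false; u1: false; u2: true; u3: false; u4: true; u5: true; u6: false

Branch on u5: set u5 = true.
(!u3) alone gives u3 = false.
Branch on u6: set u6 = false.
(u2) alone gives u2 = true.
(!u1) alone gives u1 = false.
(!u0) alone gives u0 = false.
No clause remains; u4 is free.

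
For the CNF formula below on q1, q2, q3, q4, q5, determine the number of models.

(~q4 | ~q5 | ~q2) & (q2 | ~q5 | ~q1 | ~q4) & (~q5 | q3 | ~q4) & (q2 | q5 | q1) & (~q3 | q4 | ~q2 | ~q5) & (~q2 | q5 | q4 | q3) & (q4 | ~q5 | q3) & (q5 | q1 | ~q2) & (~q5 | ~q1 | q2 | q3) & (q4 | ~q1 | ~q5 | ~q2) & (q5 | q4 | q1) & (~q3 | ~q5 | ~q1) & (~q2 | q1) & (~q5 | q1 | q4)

There are 2^5 = 32 truth assignments over (q1, q2, q3, q4, q5).
Split on q4. With q4 = 1, the clauses containing q4 are satisfied and ~q4 drops from the rest; 5 of the 2^4 = 16 assignments to the other variables satisfy what remains.
With q4 = 0, by the same count on the reduced clause set, 3 assignments work.
(One model: q1=F, q2=F, q3=T, q4=T, q5=T.)
Total: 5 + 3 = 8.

8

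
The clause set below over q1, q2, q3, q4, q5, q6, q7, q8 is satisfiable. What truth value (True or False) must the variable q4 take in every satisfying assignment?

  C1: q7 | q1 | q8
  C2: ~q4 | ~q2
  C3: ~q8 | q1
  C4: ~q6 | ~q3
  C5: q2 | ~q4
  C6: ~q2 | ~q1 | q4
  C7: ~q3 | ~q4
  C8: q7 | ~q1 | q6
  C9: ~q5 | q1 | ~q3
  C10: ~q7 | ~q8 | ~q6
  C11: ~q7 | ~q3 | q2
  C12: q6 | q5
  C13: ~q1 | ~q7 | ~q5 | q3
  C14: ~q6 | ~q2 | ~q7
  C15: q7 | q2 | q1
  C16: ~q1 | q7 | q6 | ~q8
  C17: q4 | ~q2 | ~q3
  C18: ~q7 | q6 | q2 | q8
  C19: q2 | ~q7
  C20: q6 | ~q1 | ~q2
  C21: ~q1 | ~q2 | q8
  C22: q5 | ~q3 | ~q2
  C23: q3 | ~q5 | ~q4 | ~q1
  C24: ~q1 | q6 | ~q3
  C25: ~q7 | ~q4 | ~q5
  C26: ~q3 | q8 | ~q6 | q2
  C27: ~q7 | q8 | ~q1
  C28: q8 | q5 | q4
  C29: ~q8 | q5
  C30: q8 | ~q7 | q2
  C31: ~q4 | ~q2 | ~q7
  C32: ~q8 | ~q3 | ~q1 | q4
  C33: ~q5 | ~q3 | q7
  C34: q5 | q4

Suppose q4 = 1.
The clause (~q2) is unit, so q2 = 0.
Now (q2) is unsatisfied and unit — conflict.
So every satisfying assignment has q4 = False.

False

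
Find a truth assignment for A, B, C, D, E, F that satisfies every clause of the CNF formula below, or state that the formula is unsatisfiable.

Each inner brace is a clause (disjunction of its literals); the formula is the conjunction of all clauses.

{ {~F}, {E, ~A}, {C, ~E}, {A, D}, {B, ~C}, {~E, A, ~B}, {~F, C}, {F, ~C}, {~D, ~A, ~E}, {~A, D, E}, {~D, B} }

Unit clause (~F) forces F = 0.
Unit clause (~C) forces C = 0.
Unit clause (~E) forces E = 0.
Unit clause (~A) forces A = 0.
Unit clause (D) forces D = 1.
Unit clause (B) forces B = 1.
This assignment satisfies each clause.

A=0; B=1; C=0; D=1; E=0; F=0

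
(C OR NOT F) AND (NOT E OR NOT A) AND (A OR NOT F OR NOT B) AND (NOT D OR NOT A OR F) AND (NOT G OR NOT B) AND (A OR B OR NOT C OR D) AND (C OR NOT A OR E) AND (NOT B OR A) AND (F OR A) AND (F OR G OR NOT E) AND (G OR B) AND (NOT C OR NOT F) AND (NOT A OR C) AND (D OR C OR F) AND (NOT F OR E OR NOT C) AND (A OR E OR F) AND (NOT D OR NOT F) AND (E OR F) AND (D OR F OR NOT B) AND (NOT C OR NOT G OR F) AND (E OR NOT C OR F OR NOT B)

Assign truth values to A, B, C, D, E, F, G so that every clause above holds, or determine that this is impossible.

UNSATISFIABLE

Branch on C: set C = true.
(NOT F) alone gives F = false.
(A) alone gives A = true.
(NOT E) alone gives E = false.
But (E) is also a unit clause — contradiction.
So C must be the other value — set C = false.
(NOT F) alone gives F = false.
(A) alone gives A = true.
But (NOT A) is also a unit clause — contradiction.
Neither C = true nor C = false works.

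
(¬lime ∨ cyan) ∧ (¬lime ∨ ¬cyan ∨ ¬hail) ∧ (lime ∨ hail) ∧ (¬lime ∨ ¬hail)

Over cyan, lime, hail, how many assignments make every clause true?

There are 2^3 = 8 truth assignments over (cyan, lime, hail).
Check each against the 4 clauses (columns in the order cyan, lime, hail):
  F F F  ✗ fails (lime ∨ hail)
  F F T  ✓ satisfies all
  F T F  ✗ fails (¬lime ∨ cyan)
  F T T  ✗ fails (¬lime ∨ cyan)
  T F F  ✗ fails (lime ∨ hail)
  T F T  ✓ satisfies all
  T T F  ✓ satisfies all
  T T T  ✗ fails (¬lime ∨ ¬cyan ∨ ¬hail)
3 of the 8 rows are models.

3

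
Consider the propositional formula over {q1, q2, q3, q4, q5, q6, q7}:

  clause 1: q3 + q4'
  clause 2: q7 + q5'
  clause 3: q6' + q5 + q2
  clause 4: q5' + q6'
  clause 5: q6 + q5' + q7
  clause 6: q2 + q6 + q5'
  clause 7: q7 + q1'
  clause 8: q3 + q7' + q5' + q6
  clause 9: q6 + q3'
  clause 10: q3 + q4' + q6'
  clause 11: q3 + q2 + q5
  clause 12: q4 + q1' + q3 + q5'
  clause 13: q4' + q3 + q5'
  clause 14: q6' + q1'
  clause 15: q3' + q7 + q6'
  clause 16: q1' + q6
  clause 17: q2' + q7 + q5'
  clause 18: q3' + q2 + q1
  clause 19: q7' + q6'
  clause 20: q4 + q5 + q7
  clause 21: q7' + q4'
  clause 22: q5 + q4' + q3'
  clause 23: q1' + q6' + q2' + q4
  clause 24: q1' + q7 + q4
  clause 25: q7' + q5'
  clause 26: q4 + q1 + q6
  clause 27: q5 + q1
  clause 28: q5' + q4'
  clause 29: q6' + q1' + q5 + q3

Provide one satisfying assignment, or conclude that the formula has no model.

UNSATISFIABLE

Try q3 = 1.
The clause (q6) is unit, so q6 = 1.
The clause (q5') is unit, so q5 = 0.
The clause (q2) is unit, so q2 = 1.
The clause (q1') is unit, so q1 = 0.
That conflicts with the unit clause (q1).
So q3 must be the other value — set q3 = 0.
The clause (q4') is unit, so q4 = 0.
Try q7 = 1.
The clause (q6') is unit, so q6 = 0.
The clause (q5') is unit, so q5 = 0.
The clause (q2) is unit, so q2 = 1.
The clause (q1') is unit, so q1 = 0.
That conflicts with the unit clause (q1).
So q7 must be the other value — set q7 = 0.
The clause (q5') is unit, so q5 = 0.
That conflicts with the unit clause (q5).
Either choice for q7 ends in contradiction.
Either choice for q3 ends in contradiction.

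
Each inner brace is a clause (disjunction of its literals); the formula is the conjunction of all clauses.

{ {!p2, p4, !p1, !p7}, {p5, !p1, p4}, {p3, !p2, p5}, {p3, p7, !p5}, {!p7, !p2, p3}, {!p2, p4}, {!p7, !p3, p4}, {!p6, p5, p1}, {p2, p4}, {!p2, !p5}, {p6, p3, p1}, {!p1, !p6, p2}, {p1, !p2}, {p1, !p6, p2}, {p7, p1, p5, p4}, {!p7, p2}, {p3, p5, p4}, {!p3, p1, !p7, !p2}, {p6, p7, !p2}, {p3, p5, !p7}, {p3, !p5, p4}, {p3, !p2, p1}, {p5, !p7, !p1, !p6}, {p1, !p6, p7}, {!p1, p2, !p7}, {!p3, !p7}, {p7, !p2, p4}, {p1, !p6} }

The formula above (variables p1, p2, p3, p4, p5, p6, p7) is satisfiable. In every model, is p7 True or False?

False

Suppose p7 = true.
From the singleton clause (p2), p2 = true.
From the singleton clause (p3), p3 = true.
But (!p3) is also a unit clause — contradiction.
So every satisfying assignment has p7 = False.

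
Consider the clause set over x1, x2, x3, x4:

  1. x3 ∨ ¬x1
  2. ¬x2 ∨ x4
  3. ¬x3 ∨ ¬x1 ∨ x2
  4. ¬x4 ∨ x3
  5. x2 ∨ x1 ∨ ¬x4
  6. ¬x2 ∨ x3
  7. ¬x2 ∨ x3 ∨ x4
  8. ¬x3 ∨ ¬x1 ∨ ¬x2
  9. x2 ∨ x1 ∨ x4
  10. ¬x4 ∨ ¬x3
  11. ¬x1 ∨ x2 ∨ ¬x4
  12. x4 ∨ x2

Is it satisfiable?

No

Try x3 = True.
Unit clause (¬x4) forces x4 = False.
Unit clause (¬x2) forces x2 = False.
But (x2) is also a unit clause — contradiction.
So x3 must be the other value — set x3 = False.
Unit clause (¬x1) forces x1 = False.
Unit clause (¬x4) forces x4 = False.
Unit clause (¬x2) forces x2 = False.
But (x2) is also a unit clause — contradiction.
Neither x3 = True nor x3 = False works.
No assignment satisfies every clause.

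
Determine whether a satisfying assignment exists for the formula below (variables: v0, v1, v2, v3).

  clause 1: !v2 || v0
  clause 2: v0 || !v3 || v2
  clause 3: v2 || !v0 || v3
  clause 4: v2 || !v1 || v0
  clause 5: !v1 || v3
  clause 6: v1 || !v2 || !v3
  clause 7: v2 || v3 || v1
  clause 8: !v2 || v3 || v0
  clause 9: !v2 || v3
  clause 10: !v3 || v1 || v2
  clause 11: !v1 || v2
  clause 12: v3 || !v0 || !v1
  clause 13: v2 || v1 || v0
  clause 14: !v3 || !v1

No

Case v2 = false:
Unit clause (!v1) forces v1 = false.
Unit clause (v3) forces v3 = true.
But (!v3) is also a unit clause — contradiction.
That branch fails; take v2 = true instead.
Unit clause (v0) forces v0 = true.
Unit clause (v3) forces v3 = true.
Unit clause (v1) forces v1 = true.
But (!v1) is also a unit clause — contradiction.
Both values of v2 lead to a conflict.
No assignment satisfies every clause.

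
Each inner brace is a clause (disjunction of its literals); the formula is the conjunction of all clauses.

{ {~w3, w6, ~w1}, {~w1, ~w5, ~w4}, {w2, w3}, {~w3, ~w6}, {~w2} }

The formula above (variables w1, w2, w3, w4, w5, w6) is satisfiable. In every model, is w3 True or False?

True

Suppose w3 = 0.
From the singleton clause (w2), w2 = 1.
Now (~w2) is unsatisfied and unit — conflict.
So every satisfying assignment has w3 = True.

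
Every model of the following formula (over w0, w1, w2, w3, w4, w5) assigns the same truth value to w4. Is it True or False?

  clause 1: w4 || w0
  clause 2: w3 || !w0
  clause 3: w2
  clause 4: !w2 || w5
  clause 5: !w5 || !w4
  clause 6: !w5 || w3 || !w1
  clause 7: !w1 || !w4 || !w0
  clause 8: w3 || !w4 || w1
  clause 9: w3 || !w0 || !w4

False

Suppose w4 = true.
(w2) alone gives w2 = true.
(w5) alone gives w5 = true.
Now (!w5) is unsatisfied and unit — conflict.
So every satisfying assignment has w4 = False.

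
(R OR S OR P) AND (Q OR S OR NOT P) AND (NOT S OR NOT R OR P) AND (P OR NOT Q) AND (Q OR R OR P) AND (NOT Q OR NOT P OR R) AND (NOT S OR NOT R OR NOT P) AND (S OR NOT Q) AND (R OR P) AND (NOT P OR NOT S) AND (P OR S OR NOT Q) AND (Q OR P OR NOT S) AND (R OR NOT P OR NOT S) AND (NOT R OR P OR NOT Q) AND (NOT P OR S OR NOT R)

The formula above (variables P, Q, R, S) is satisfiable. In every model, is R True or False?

Suppose R = false.
From the singleton clause (P), P = true.
From the singleton clause (NOT Q), Q = false.
From the singleton clause (S), S = true.
But (NOT S) is also a unit clause — contradiction.
So every satisfying assignment has R = True.

True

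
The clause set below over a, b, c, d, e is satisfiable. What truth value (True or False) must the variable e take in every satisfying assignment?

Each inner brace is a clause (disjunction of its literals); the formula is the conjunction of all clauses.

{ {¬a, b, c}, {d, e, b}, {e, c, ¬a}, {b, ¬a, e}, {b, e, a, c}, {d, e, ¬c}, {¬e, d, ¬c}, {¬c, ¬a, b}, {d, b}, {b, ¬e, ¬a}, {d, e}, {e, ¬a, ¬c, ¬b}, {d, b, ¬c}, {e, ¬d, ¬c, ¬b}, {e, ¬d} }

Suppose e = False.
From the singleton clause (d), d = True.
That conflicts with the unit clause (¬d).
So every satisfying assignment has e = True.

True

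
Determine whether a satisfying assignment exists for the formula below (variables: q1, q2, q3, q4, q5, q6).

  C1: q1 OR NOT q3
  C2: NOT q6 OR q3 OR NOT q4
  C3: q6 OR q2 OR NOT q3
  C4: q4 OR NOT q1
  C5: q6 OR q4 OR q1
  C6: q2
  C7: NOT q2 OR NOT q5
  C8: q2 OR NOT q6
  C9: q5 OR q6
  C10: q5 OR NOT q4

Yes, satisfiable

(q2) alone gives q2 = true.
(NOT q5) alone gives q5 = false.
(q6) alone gives q6 = true.
(NOT q4) alone gives q4 = false.
(NOT q1) alone gives q1 = false.
(NOT q3) alone gives q3 = false.
All clauses are satisfied.
A satisfying assignment: q1 ↦ false; q2 ↦ true; q3 ↦ false; q4 ↦ false; q5 ↦ false; q6 ↦ true.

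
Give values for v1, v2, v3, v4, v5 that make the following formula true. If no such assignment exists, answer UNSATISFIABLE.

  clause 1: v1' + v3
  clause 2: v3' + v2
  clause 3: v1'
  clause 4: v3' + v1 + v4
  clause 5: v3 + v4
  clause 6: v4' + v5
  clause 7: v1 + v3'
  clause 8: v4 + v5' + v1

v1 ↦ 0,  v2 ↦ 0,  v3 ↦ 0,  v4 ↦ 1,  v5 ↦ 1

(v1') alone gives v1 = 0.
(v3') alone gives v3 = 0.
(v4) alone gives v4 = 1.
(v5) alone gives v5 = 1.
No clause remains; v2 is free.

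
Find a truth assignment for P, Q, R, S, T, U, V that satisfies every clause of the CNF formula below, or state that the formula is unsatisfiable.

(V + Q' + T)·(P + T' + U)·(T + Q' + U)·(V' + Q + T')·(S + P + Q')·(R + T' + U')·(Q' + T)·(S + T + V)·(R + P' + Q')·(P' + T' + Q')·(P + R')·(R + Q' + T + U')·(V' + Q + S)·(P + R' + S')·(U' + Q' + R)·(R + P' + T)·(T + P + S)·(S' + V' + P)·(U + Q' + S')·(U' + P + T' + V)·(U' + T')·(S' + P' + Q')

P: 1, Q: 0, R: 1, S: 1, T: 1, U: 0, V: 0

Branch on Q: set Q = 0.
Branch on V: set V = 0.
Branch on S: set S = 1.
Branch on P: set P = 1.
Branch on R: set R = 1.
Branch on U: set U = 0.
No clause remains; T is free.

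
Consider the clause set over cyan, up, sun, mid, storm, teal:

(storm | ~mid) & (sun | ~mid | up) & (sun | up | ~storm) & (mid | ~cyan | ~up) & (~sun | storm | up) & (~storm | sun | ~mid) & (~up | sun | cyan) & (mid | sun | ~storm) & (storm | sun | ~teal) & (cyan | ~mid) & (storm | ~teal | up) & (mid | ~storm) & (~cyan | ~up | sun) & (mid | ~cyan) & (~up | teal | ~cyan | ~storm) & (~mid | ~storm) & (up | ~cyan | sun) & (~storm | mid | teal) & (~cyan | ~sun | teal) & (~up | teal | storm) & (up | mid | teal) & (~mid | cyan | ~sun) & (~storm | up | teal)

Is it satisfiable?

Branch on storm: set storm = 0.
The clause (~mid) is unit, so mid = 0.
The clause (~cyan) is unit, so cyan = 0.
Branch on sun: set sun = 1.
The clause (up) is unit, so up = 1.
The clause (teal) is unit, so teal = 1.
This assignment satisfies each clause.
A satisfying assignment: cyan=0, up=1, sun=1, mid=0, storm=0, teal=1.

Yes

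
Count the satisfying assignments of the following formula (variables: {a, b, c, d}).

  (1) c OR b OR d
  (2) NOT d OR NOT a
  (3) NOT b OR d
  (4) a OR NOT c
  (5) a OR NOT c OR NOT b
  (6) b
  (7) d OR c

1

There are 2^4 = 16 truth assignments over (a, b, c, d).
Split on a. With a = true, the clauses containing a are satisfied and NOT a drops from the rest; 0 of the 2^3 = 8 assignments to the other variables satisfy what remains.
With a = false, by the same count on the reduced clause set, 1 assignment works.
(One model: a=F, b=T, c=F, d=T.)
Total: 0 + 1 = 1.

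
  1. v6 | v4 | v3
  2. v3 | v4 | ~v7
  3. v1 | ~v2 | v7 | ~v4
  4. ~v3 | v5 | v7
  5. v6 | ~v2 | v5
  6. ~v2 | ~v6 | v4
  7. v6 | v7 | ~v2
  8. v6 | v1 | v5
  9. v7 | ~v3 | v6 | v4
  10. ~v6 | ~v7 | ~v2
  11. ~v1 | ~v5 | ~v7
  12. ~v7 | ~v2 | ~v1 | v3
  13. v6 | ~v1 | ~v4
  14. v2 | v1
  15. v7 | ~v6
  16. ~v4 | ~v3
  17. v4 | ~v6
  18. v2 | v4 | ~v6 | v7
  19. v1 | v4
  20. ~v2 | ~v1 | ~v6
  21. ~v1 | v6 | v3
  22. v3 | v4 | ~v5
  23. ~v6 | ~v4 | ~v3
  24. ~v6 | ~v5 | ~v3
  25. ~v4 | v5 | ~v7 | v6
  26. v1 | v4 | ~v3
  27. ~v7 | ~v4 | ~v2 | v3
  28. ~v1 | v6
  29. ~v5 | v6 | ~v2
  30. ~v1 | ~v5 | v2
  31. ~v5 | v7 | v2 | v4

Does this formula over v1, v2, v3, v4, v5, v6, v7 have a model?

Yes, satisfiable

Try v2 = 0.
(v1) alone gives v1 = 1.
(v6) alone gives v6 = 1.
(v7) alone gives v7 = 1.
(~v5) alone gives v5 = 0.
(v4) alone gives v4 = 1.
(~v3) alone gives v3 = 0.
All clauses are satisfied.
A satisfying assignment: v1=1, v2=0, v3=0, v4=1, v5=0, v6=1, v7=1.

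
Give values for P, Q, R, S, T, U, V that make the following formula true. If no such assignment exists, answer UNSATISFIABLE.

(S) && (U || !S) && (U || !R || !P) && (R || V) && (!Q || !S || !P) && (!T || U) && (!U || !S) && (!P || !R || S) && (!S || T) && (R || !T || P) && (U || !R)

UNSATISFIABLE

Unit clause (S) forces S = true.
Unit clause (U) forces U = true.
Now (!U) is unsatisfied and unit — conflict.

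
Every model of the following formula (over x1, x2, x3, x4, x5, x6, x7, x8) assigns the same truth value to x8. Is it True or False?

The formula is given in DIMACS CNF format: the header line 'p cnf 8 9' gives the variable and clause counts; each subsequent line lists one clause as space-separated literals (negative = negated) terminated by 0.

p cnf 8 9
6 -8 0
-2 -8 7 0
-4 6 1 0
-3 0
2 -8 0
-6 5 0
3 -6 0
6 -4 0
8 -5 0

False

Suppose x8 = True.
(x6) alone gives x6 = True.
(¬x3) alone gives x3 = False.
Now (x3) is unsatisfied and unit — conflict.
So every satisfying assignment has x8 = False.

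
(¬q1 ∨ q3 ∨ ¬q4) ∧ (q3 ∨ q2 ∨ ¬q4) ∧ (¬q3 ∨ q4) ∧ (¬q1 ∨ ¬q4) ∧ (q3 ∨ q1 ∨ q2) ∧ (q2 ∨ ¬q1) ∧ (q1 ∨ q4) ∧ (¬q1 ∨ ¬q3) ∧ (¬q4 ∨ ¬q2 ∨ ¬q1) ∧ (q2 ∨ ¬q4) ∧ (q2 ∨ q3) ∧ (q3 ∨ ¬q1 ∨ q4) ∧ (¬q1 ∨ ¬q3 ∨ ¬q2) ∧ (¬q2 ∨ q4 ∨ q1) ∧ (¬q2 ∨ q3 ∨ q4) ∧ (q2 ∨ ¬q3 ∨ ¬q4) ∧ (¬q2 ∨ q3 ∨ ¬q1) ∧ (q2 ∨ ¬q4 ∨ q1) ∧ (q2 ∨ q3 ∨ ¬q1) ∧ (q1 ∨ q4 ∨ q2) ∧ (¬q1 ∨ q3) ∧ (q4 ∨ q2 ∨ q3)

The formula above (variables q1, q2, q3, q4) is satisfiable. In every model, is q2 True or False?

Suppose q2 = False.
Unit clause (¬q1) forces q1 = False.
Unit clause (q3) forces q3 = True.
Unit clause (q4) forces q4 = True.
Now (¬q4) is unsatisfied and unit — conflict.
So every satisfying assignment has q2 = True.

True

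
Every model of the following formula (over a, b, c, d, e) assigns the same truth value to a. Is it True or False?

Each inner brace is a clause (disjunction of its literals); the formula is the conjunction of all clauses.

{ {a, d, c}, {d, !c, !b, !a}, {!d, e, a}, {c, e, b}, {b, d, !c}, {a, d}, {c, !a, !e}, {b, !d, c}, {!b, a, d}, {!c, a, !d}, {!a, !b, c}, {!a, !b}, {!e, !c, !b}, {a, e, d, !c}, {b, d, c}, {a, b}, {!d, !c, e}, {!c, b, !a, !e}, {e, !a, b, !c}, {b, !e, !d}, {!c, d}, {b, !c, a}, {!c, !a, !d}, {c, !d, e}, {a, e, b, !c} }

Suppose a = true.
(!b) alone gives b = false.
Try c = true.
(d) alone gives d = true.
But (!d) is also a unit clause — contradiction.
Backtrack on c: now try c = false.
(e) alone gives e = true.
But (!e) is also a unit clause — contradiction.
Neither c = true nor c = false works.
So every satisfying assignment has a = False.

False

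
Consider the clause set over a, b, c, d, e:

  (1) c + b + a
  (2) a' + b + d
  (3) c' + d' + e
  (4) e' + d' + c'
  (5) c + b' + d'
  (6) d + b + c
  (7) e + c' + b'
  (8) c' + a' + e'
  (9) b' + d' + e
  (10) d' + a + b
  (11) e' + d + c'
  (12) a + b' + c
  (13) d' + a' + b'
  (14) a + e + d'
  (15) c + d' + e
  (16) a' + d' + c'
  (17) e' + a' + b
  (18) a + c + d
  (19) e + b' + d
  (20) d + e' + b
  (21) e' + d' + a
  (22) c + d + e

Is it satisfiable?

Branch on c: set c = 0.
Branch on b: set b = 1.
The clause (d') is unit, so d = 0.
The clause (a) is unit, so a = 1.
The clause (e) is unit, so e = 1.
This assignment satisfies each clause.
A satisfying assignment: a ↦ 1, b ↦ 1, c ↦ 0, d ↦ 0, e ↦ 1.

Satisfiable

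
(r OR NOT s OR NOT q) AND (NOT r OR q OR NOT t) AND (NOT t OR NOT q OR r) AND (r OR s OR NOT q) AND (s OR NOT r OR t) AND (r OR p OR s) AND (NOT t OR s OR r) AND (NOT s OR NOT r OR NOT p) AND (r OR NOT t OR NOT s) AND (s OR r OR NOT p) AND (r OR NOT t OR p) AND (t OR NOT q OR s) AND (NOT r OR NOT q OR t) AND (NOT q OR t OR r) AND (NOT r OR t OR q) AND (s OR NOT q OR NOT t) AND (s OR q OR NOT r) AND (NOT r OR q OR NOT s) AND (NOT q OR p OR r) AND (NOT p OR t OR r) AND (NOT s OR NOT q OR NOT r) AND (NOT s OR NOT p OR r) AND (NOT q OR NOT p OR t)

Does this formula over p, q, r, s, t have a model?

Yes, satisfiable

Case r = false:
Case s = true:
Unit clause (NOT q) forces q = false.
Unit clause (NOT t) forces t = false.
Unit clause (NOT p) forces p = false.
Every clause now holds.
A satisfying assignment: p ↦ false; q ↦ false; r ↦ false; s ↦ true; t ↦ false.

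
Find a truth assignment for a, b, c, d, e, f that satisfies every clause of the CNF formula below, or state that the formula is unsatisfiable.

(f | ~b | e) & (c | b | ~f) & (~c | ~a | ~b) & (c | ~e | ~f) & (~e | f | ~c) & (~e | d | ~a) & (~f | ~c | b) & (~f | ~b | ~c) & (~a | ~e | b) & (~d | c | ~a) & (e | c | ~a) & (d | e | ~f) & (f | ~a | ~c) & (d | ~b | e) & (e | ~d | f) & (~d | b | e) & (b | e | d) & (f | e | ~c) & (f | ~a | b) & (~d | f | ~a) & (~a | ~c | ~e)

Try f = 0.
Try b = 1.
From the singleton clause (e), e = 1.
From the singleton clause (~c), c = 0.
Try d = 0.
From the singleton clause (~a), a = 0.
This assignment satisfies each clause.

a=0,  b=1,  c=0,  d=0,  e=1,  f=0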